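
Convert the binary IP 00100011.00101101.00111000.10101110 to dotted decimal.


00100011 = 35
00101101 = 45
00111000 = 56
10101110 = 174
IP: 35.45.56.174


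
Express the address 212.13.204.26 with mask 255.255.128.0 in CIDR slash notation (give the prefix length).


Binary: 11111111.11111111.10000000.00000000
Count leading 1s
Prefix: /17


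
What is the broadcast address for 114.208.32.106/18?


Network: 114.208.0.0/18
Host bits = 14
Set all host bits to 1:
Broadcast: 114.208.63.255


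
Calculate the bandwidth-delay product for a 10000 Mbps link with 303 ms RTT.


BDP = bandwidth * RTT
= 10000 Mbps * 303 ms
= 10000 * 1e6 * 303 / 1000 bits
= 3030000000 bits
= 378750000 bytes
= 369873.0469 KB
BDP = 3030000000 bits (378750000 bytes)


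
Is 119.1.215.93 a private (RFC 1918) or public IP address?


RFC 1918 private ranges:
  10.0.0.0/8 (10.0.0.0 - 10.255.255.255)
  172.16.0.0/12 (172.16.0.0 - 172.31.255.255)
  192.168.0.0/16 (192.168.0.0 - 192.168.255.255)
Public (not in any RFC 1918 range)


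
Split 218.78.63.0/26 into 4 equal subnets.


New prefix = 26 + 2 = 28
Each subnet has 16 addresses
  218.78.63.0/28
  218.78.63.16/28
  218.78.63.32/28
  218.78.63.48/28
Subnets: 218.78.63.0/28, 218.78.63.16/28, 218.78.63.32/28, 218.78.63.48/28


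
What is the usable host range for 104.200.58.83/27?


Network: 104.200.58.64
Broadcast: 104.200.58.95
First usable = network + 1
Last usable = broadcast - 1
Range: 104.200.58.65 to 104.200.58.94


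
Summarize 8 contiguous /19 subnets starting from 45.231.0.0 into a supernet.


Original prefix: /19
Number of subnets: 8 = 2^3
New prefix = 19 - 3 = 16
Supernet: 45.231.0.0/16


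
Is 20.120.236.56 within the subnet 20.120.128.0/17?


Subnet network: 20.120.128.0
Test IP AND mask: 20.120.128.0
Yes, 20.120.236.56 is in 20.120.128.0/17


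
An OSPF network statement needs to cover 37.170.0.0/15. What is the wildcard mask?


Subnet mask: 255.254.0.0
Wildcard = 255.255.255.255 - subnet mask
255 - 255 = 0
255 - 254 = 1
255 - 0 = 255
255 - 0 = 255
Wildcard: 0.1.255.255


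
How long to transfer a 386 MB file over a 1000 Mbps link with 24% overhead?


Effective throughput = 1000 * (1 - 24/100) = 760 Mbps
File size in Mb = 386 * 8 = 3088 Mb
Time = 3088 / 760
Time = 4.0632 seconds


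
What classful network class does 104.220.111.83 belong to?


First octet: 104
Binary: 01101000
0xxxxxxx -> Class A (1-126)
Class A, default mask 255.0.0.0 (/8)


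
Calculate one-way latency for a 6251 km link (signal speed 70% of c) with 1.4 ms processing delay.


Speed = 0.7 * 3e5 km/s = 210000 km/s
Propagation delay = 6251 / 210000 = 0.0298 s = 29.7667 ms
Processing delay = 1.4 ms
Total one-way latency = 31.1667 ms


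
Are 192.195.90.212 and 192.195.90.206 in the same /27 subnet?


Mask: 255.255.255.224
192.195.90.212 AND mask = 192.195.90.192
192.195.90.206 AND mask = 192.195.90.192
Yes, same subnet (192.195.90.192)


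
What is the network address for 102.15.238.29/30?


IP:   01100110.00001111.11101110.00011101
Mask: 11111111.11111111.11111111.11111100
AND operation:
Net:  01100110.00001111.11101110.00011100
Network: 102.15.238.28/30


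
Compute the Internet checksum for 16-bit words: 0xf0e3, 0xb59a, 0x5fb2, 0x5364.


Sum all words (with carry folding):
+ 0xf0e3 = 0xf0e3
+ 0xb59a = 0xa67e
+ 0x5fb2 = 0x0631
+ 0x5364 = 0x5995
One's complement: ~0x5995
Checksum = 0xa66a


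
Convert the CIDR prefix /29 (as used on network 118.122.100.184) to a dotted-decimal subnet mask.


/29 means 29 network bits, 3 host bits
Binary: 11111111111111111111111111111000
Mask: 255.255.255.248


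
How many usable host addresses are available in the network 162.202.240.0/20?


Host bits = 32 - 20 = 12
Total addresses = 2^12 = 4096
Usable = total - 2 (network and broadcast)
Usable hosts: 4094


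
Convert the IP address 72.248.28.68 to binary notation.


72 = 01001000
248 = 11111000
28 = 00011100
68 = 01000100
Binary: 01001000.11111000.00011100.01000100


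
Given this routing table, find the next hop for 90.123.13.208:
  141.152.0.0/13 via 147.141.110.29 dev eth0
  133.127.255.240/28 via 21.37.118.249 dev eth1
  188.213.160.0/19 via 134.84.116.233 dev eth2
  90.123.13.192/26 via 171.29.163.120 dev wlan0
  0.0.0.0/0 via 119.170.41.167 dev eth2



Longest prefix match for 90.123.13.208:
  /13 141.152.0.0: no
  /28 133.127.255.240: no
  /19 188.213.160.0: no
  /26 90.123.13.192: MATCH
  /0 0.0.0.0: MATCH
Selected: next-hop 171.29.163.120 via wlan0 (matched /26)


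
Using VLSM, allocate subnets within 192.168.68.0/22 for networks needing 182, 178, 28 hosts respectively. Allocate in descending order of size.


182 hosts -> /24 (254 usable): 192.168.68.0/24
178 hosts -> /24 (254 usable): 192.168.69.0/24
28 hosts -> /27 (30 usable): 192.168.70.0/27
Allocation: 192.168.68.0/24 (182 hosts, 254 usable); 192.168.69.0/24 (178 hosts, 254 usable); 192.168.70.0/27 (28 hosts, 30 usable)


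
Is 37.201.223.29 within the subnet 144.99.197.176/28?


Subnet network: 144.99.197.176
Test IP AND mask: 37.201.223.16
No, 37.201.223.29 is not in 144.99.197.176/28


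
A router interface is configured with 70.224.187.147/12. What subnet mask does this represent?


/12 means 12 network bits, 20 host bits
Binary: 11111111111100000000000000000000
Mask: 255.240.0.0


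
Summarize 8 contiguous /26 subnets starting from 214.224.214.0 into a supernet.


Original prefix: /26
Number of subnets: 8 = 2^3
New prefix = 26 - 3 = 23
Supernet: 214.224.214.0/23


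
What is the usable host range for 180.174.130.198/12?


Network: 180.160.0.0
Broadcast: 180.175.255.255
First usable = network + 1
Last usable = broadcast - 1
Range: 180.160.0.1 to 180.175.255.254


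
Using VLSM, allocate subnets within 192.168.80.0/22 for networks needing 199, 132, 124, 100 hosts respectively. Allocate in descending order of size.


199 hosts -> /24 (254 usable): 192.168.80.0/24
132 hosts -> /24 (254 usable): 192.168.81.0/24
124 hosts -> /25 (126 usable): 192.168.82.0/25
100 hosts -> /25 (126 usable): 192.168.82.128/25
Allocation: 192.168.80.0/24 (199 hosts, 254 usable); 192.168.81.0/24 (132 hosts, 254 usable); 192.168.82.0/25 (124 hosts, 126 usable); 192.168.82.128/25 (100 hosts, 126 usable)


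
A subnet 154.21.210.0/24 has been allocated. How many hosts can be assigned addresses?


Host bits = 32 - 24 = 8
Total addresses = 2^8 = 256
Usable = total - 2 (network and broadcast)
Usable hosts: 254


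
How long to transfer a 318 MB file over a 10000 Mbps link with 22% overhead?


Effective throughput = 10000 * (1 - 22/100) = 7800 Mbps
File size in Mb = 318 * 8 = 2544 Mb
Time = 2544 / 7800
Time = 0.3262 seconds


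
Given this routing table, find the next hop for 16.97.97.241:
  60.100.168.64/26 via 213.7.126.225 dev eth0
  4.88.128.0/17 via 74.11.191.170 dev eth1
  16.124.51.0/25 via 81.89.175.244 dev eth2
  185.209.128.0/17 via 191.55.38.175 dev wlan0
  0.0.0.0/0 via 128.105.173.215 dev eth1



Longest prefix match for 16.97.97.241:
  /26 60.100.168.64: no
  /17 4.88.128.0: no
  /25 16.124.51.0: no
  /17 185.209.128.0: no
  /0 0.0.0.0: MATCH
Selected: next-hop 128.105.173.215 via eth1 (matched /0)


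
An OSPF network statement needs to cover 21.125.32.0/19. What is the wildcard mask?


Subnet mask: 255.255.224.0
Wildcard = 255.255.255.255 - subnet mask
255 - 255 = 0
255 - 255 = 0
255 - 224 = 31
255 - 0 = 255
Wildcard: 0.0.31.255


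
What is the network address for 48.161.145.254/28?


IP:   00110000.10100001.10010001.11111110
Mask: 11111111.11111111.11111111.11110000
AND operation:
Net:  00110000.10100001.10010001.11110000
Network: 48.161.145.240/28


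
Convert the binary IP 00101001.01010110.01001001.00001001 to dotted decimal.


00101001 = 41
01010110 = 86
01001001 = 73
00001001 = 9
IP: 41.86.73.9


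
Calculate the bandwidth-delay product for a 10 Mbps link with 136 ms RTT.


BDP = bandwidth * RTT
= 10 Mbps * 136 ms
= 10 * 1e6 * 136 / 1000 bits
= 1360000 bits
= 170000 bytes
= 166.0156 KB
BDP = 1360000 bits (170000 bytes)


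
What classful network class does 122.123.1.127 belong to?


First octet: 122
Binary: 01111010
0xxxxxxx -> Class A (1-126)
Class A, default mask 255.0.0.0 (/8)


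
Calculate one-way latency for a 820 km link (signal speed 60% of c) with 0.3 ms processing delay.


Speed = 0.6 * 3e5 km/s = 180000 km/s
Propagation delay = 820 / 180000 = 0.0046 s = 4.5556 ms
Processing delay = 0.3 ms
Total one-way latency = 4.8556 ms


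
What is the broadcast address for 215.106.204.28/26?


Network: 215.106.204.0/26
Host bits = 6
Set all host bits to 1:
Broadcast: 215.106.204.63


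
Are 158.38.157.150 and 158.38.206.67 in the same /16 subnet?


Mask: 255.255.0.0
158.38.157.150 AND mask = 158.38.0.0
158.38.206.67 AND mask = 158.38.0.0
Yes, same subnet (158.38.0.0)


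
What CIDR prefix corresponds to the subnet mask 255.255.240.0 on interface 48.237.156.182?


Binary: 11111111.11111111.11110000.00000000
Count leading 1s
Prefix: /20


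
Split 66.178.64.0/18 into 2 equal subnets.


New prefix = 18 + 1 = 19
Each subnet has 8192 addresses
  66.178.64.0/19
  66.178.96.0/19
Subnets: 66.178.64.0/19, 66.178.96.0/19


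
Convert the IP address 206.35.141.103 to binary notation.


206 = 11001110
35 = 00100011
141 = 10001101
103 = 01100111
Binary: 11001110.00100011.10001101.01100111


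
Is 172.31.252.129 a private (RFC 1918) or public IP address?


RFC 1918 private ranges:
  10.0.0.0/8 (10.0.0.0 - 10.255.255.255)
  172.16.0.0/12 (172.16.0.0 - 172.31.255.255)
  192.168.0.0/16 (192.168.0.0 - 192.168.255.255)
Private (in 172.16.0.0/12)


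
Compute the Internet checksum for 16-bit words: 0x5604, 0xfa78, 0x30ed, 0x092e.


Sum all words (with carry folding):
+ 0x5604 = 0x5604
+ 0xfa78 = 0x507d
+ 0x30ed = 0x816a
+ 0x092e = 0x8a98
One's complement: ~0x8a98
Checksum = 0x7567


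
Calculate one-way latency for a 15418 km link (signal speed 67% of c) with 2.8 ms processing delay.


Speed = 0.67 * 3e5 km/s = 201000 km/s
Propagation delay = 15418 / 201000 = 0.0767 s = 76.7065 ms
Processing delay = 2.8 ms
Total one-way latency = 79.5065 ms


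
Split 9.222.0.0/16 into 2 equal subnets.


New prefix = 16 + 1 = 17
Each subnet has 32768 addresses
  9.222.0.0/17
  9.222.128.0/17
Subnets: 9.222.0.0/17, 9.222.128.0/17


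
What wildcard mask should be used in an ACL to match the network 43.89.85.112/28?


Subnet mask: 255.255.255.240
Wildcard = 255.255.255.255 - subnet mask
255 - 255 = 0
255 - 255 = 0
255 - 255 = 0
255 - 240 = 15
Wildcard: 0.0.0.15


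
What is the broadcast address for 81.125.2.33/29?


Network: 81.125.2.32/29
Host bits = 3
Set all host bits to 1:
Broadcast: 81.125.2.39


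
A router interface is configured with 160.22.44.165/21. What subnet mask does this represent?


/21 means 21 network bits, 11 host bits
Binary: 11111111111111111111100000000000
Mask: 255.255.248.0


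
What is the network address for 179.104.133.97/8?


IP:   10110011.01101000.10000101.01100001
Mask: 11111111.00000000.00000000.00000000
AND operation:
Net:  10110011.00000000.00000000.00000000
Network: 179.0.0.0/8


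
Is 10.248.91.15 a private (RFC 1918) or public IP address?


RFC 1918 private ranges:
  10.0.0.0/8 (10.0.0.0 - 10.255.255.255)
  172.16.0.0/12 (172.16.0.0 - 172.31.255.255)
  192.168.0.0/16 (192.168.0.0 - 192.168.255.255)
Private (in 10.0.0.0/8)


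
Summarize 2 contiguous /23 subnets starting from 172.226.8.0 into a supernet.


Original prefix: /23
Number of subnets: 2 = 2^1
New prefix = 23 - 1 = 22
Supernet: 172.226.8.0/22


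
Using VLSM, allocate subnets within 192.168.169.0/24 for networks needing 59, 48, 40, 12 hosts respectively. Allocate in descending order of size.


59 hosts -> /26 (62 usable): 192.168.169.0/26
48 hosts -> /26 (62 usable): 192.168.169.64/26
40 hosts -> /26 (62 usable): 192.168.169.128/26
12 hosts -> /28 (14 usable): 192.168.169.192/28
Allocation: 192.168.169.0/26 (59 hosts, 62 usable); 192.168.169.64/26 (48 hosts, 62 usable); 192.168.169.128/26 (40 hosts, 62 usable); 192.168.169.192/28 (12 hosts, 14 usable)


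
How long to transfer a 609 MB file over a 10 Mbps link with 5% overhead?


Effective throughput = 10 * (1 - 5/100) = 9.5 Mbps
File size in Mb = 609 * 8 = 4872 Mb
Time = 4872 / 9.5
Time = 512.8421 seconds


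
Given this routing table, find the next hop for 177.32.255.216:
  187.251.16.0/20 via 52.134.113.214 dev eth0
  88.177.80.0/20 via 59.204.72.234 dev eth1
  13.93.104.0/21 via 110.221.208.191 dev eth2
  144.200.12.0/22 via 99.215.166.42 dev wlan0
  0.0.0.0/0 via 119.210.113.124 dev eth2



Longest prefix match for 177.32.255.216:
  /20 187.251.16.0: no
  /20 88.177.80.0: no
  /21 13.93.104.0: no
  /22 144.200.12.0: no
  /0 0.0.0.0: MATCH
Selected: next-hop 119.210.113.124 via eth2 (matched /0)


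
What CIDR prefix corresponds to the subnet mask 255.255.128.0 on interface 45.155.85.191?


Binary: 11111111.11111111.10000000.00000000
Count leading 1s
Prefix: /17


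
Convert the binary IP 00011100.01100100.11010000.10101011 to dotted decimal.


00011100 = 28
01100100 = 100
11010000 = 208
10101011 = 171
IP: 28.100.208.171


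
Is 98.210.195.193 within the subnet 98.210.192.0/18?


Subnet network: 98.210.192.0
Test IP AND mask: 98.210.192.0
Yes, 98.210.195.193 is in 98.210.192.0/18


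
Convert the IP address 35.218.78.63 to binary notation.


35 = 00100011
218 = 11011010
78 = 01001110
63 = 00111111
Binary: 00100011.11011010.01001110.00111111


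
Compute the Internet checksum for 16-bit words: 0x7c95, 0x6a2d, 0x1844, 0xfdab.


Sum all words (with carry folding):
+ 0x7c95 = 0x7c95
+ 0x6a2d = 0xe6c2
+ 0x1844 = 0xff06
+ 0xfdab = 0xfcb2
One's complement: ~0xfcb2
Checksum = 0x034d


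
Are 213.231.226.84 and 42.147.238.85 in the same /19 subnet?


Mask: 255.255.224.0
213.231.226.84 AND mask = 213.231.224.0
42.147.238.85 AND mask = 42.147.224.0
No, different subnets (213.231.224.0 vs 42.147.224.0)


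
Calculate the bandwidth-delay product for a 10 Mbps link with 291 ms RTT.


BDP = bandwidth * RTT
= 10 Mbps * 291 ms
= 10 * 1e6 * 291 / 1000 bits
= 2910000 bits
= 363750 bytes
= 355.2246 KB
BDP = 2910000 bits (363750 bytes)


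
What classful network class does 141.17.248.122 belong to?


First octet: 141
Binary: 10001101
10xxxxxx -> Class B (128-191)
Class B, default mask 255.255.0.0 (/16)


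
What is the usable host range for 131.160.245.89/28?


Network: 131.160.245.80
Broadcast: 131.160.245.95
First usable = network + 1
Last usable = broadcast - 1
Range: 131.160.245.81 to 131.160.245.94


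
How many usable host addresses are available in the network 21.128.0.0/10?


Host bits = 32 - 10 = 22
Total addresses = 2^22 = 4194304
Usable = total - 2 (network and broadcast)
Usable hosts: 4194302


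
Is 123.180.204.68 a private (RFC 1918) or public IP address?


RFC 1918 private ranges:
  10.0.0.0/8 (10.0.0.0 - 10.255.255.255)
  172.16.0.0/12 (172.16.0.0 - 172.31.255.255)
  192.168.0.0/16 (192.168.0.0 - 192.168.255.255)
Public (not in any RFC 1918 range)


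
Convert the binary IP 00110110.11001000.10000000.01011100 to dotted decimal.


00110110 = 54
11001000 = 200
10000000 = 128
01011100 = 92
IP: 54.200.128.92


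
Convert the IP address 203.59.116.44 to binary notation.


203 = 11001011
59 = 00111011
116 = 01110100
44 = 00101100
Binary: 11001011.00111011.01110100.00101100


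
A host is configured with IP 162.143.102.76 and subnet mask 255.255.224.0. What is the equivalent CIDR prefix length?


Binary: 11111111.11111111.11100000.00000000
Count leading 1s
Prefix: /19


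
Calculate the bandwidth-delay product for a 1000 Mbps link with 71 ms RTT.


BDP = bandwidth * RTT
= 1000 Mbps * 71 ms
= 1000 * 1e6 * 71 / 1000 bits
= 71000000 bits
= 8875000 bytes
= 8666.9922 KB
BDP = 71000000 bits (8875000 bytes)


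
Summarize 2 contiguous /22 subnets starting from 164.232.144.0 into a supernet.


Original prefix: /22
Number of subnets: 2 = 2^1
New prefix = 22 - 1 = 21
Supernet: 164.232.144.0/21


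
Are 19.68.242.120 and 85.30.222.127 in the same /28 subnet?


Mask: 255.255.255.240
19.68.242.120 AND mask = 19.68.242.112
85.30.222.127 AND mask = 85.30.222.112
No, different subnets (19.68.242.112 vs 85.30.222.112)


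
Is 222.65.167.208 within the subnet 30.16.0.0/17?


Subnet network: 30.16.0.0
Test IP AND mask: 222.65.128.0
No, 222.65.167.208 is not in 30.16.0.0/17


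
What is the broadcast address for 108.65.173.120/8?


Network: 108.0.0.0/8
Host bits = 24
Set all host bits to 1:
Broadcast: 108.255.255.255


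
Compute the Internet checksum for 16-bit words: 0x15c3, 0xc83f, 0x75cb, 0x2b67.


Sum all words (with carry folding):
+ 0x15c3 = 0x15c3
+ 0xc83f = 0xde02
+ 0x75cb = 0x53ce
+ 0x2b67 = 0x7f35
One's complement: ~0x7f35
Checksum = 0x80ca


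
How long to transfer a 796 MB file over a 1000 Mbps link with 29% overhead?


Effective throughput = 1000 * (1 - 29/100) = 710 Mbps
File size in Mb = 796 * 8 = 6368 Mb
Time = 6368 / 710
Time = 8.969 seconds


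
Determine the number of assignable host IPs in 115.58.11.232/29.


Host bits = 32 - 29 = 3
Total addresses = 2^3 = 8
Usable = total - 2 (network and broadcast)
Usable hosts: 6


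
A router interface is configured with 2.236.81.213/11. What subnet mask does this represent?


/11 means 11 network bits, 21 host bits
Binary: 11111111111000000000000000000000
Mask: 255.224.0.0


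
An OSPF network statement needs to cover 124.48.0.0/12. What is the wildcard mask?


Subnet mask: 255.240.0.0
Wildcard = 255.255.255.255 - subnet mask
255 - 255 = 0
255 - 240 = 15
255 - 0 = 255
255 - 0 = 255
Wildcard: 0.15.255.255


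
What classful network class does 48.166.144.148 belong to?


First octet: 48
Binary: 00110000
0xxxxxxx -> Class A (1-126)
Class A, default mask 255.0.0.0 (/8)


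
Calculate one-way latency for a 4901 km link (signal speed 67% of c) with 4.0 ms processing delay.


Speed = 0.67 * 3e5 km/s = 201000 km/s
Propagation delay = 4901 / 201000 = 0.0244 s = 24.3831 ms
Processing delay = 4.0 ms
Total one-way latency = 28.3831 ms


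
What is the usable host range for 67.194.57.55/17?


Network: 67.194.0.0
Broadcast: 67.194.127.255
First usable = network + 1
Last usable = broadcast - 1
Range: 67.194.0.1 to 67.194.127.254


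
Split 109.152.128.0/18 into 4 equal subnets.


New prefix = 18 + 2 = 20
Each subnet has 4096 addresses
  109.152.128.0/20
  109.152.144.0/20
  109.152.160.0/20
  109.152.176.0/20
Subnets: 109.152.128.0/20, 109.152.144.0/20, 109.152.160.0/20, 109.152.176.0/20


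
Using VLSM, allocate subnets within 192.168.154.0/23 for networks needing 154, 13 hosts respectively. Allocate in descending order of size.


154 hosts -> /24 (254 usable): 192.168.154.0/24
13 hosts -> /28 (14 usable): 192.168.155.0/28
Allocation: 192.168.154.0/24 (154 hosts, 254 usable); 192.168.155.0/28 (13 hosts, 14 usable)


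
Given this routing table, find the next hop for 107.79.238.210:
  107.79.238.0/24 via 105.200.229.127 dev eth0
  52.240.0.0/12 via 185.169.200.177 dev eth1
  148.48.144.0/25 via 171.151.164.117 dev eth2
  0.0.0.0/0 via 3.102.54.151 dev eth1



Longest prefix match for 107.79.238.210:
  /24 107.79.238.0: MATCH
  /12 52.240.0.0: no
  /25 148.48.144.0: no
  /0 0.0.0.0: MATCH
Selected: next-hop 105.200.229.127 via eth0 (matched /24)


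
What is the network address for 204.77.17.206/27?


IP:   11001100.01001101.00010001.11001110
Mask: 11111111.11111111.11111111.11100000
AND operation:
Net:  11001100.01001101.00010001.11000000
Network: 204.77.17.192/27


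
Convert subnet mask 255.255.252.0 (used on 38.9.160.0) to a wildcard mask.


Subnet mask: 255.255.252.0
Wildcard = 255.255.255.255 - subnet mask
255 - 255 = 0
255 - 255 = 0
255 - 252 = 3
255 - 0 = 255
Wildcard: 0.0.3.255


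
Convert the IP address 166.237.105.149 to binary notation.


166 = 10100110
237 = 11101101
105 = 01101001
149 = 10010101
Binary: 10100110.11101101.01101001.10010101


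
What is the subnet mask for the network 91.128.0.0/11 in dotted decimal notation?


/11 means 11 network bits, 21 host bits
Binary: 11111111111000000000000000000000
Mask: 255.224.0.0


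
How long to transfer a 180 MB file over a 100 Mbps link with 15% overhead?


Effective throughput = 100 * (1 - 15/100) = 85 Mbps
File size in Mb = 180 * 8 = 1440 Mb
Time = 1440 / 85
Time = 16.9412 seconds


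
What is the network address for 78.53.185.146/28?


IP:   01001110.00110101.10111001.10010010
Mask: 11111111.11111111.11111111.11110000
AND operation:
Net:  01001110.00110101.10111001.10010000
Network: 78.53.185.144/28


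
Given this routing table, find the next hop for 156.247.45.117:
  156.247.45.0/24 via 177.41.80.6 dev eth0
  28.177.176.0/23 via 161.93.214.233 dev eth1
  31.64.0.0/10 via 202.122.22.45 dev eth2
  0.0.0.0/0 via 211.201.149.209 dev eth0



Longest prefix match for 156.247.45.117:
  /24 156.247.45.0: MATCH
  /23 28.177.176.0: no
  /10 31.64.0.0: no
  /0 0.0.0.0: MATCH
Selected: next-hop 177.41.80.6 via eth0 (matched /24)


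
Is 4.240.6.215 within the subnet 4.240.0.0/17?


Subnet network: 4.240.0.0
Test IP AND mask: 4.240.0.0
Yes, 4.240.6.215 is in 4.240.0.0/17


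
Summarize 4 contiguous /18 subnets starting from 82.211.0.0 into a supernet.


Original prefix: /18
Number of subnets: 4 = 2^2
New prefix = 18 - 2 = 16
Supernet: 82.211.0.0/16


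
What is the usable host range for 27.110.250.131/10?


Network: 27.64.0.0
Broadcast: 27.127.255.255
First usable = network + 1
Last usable = broadcast - 1
Range: 27.64.0.1 to 27.127.255.254


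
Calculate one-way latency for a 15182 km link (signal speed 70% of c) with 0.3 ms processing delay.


Speed = 0.7 * 3e5 km/s = 210000 km/s
Propagation delay = 15182 / 210000 = 0.0723 s = 72.2952 ms
Processing delay = 0.3 ms
Total one-way latency = 72.5952 ms


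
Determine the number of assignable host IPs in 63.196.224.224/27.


Host bits = 32 - 27 = 5
Total addresses = 2^5 = 32
Usable = total - 2 (network and broadcast)
Usable hosts: 30


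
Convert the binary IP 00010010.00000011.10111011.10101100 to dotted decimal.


00010010 = 18
00000011 = 3
10111011 = 187
10101100 = 172
IP: 18.3.187.172


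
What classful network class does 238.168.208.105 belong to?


First octet: 238
Binary: 11101110
1110xxxx -> Class D (224-239)
Class D (multicast), default mask N/A


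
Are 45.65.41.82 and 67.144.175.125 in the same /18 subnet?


Mask: 255.255.192.0
45.65.41.82 AND mask = 45.65.0.0
67.144.175.125 AND mask = 67.144.128.0
No, different subnets (45.65.0.0 vs 67.144.128.0)


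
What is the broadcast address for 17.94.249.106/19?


Network: 17.94.224.0/19
Host bits = 13
Set all host bits to 1:
Broadcast: 17.94.255.255


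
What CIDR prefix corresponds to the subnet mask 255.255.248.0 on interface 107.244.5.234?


Binary: 11111111.11111111.11111000.00000000
Count leading 1s
Prefix: /21


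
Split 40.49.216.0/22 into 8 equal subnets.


New prefix = 22 + 3 = 25
Each subnet has 128 addresses
  40.49.216.0/25
  40.49.216.128/25
  40.49.217.0/25
  40.49.217.128/25
  40.49.218.0/25
  40.49.218.128/25
  40.49.219.0/25
  40.49.219.128/25
Subnets: 40.49.216.0/25, 40.49.216.128/25, 40.49.217.0/25, 40.49.217.128/25, 40.49.218.0/25, 40.49.218.128/25, 40.49.219.0/25, 40.49.219.128/25


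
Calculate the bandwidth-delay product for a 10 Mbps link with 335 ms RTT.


BDP = bandwidth * RTT
= 10 Mbps * 335 ms
= 10 * 1e6 * 335 / 1000 bits
= 3350000 bits
= 418750 bytes
= 408.9355 KB
BDP = 3350000 bits (418750 bytes)


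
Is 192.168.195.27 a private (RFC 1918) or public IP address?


RFC 1918 private ranges:
  10.0.0.0/8 (10.0.0.0 - 10.255.255.255)
  172.16.0.0/12 (172.16.0.0 - 172.31.255.255)
  192.168.0.0/16 (192.168.0.0 - 192.168.255.255)
Private (in 192.168.0.0/16)


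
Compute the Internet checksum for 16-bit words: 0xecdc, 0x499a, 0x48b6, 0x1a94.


Sum all words (with carry folding):
+ 0xecdc = 0xecdc
+ 0x499a = 0x3677
+ 0x48b6 = 0x7f2d
+ 0x1a94 = 0x99c1
One's complement: ~0x99c1
Checksum = 0x663e


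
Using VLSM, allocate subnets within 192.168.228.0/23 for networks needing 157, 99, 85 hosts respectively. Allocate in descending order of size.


157 hosts -> /24 (254 usable): 192.168.228.0/24
99 hosts -> /25 (126 usable): 192.168.229.0/25
85 hosts -> /25 (126 usable): 192.168.229.128/25
Allocation: 192.168.228.0/24 (157 hosts, 254 usable); 192.168.229.0/25 (99 hosts, 126 usable); 192.168.229.128/25 (85 hosts, 126 usable)


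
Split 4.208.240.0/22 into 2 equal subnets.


New prefix = 22 + 1 = 23
Each subnet has 512 addresses
  4.208.240.0/23
  4.208.242.0/23
Subnets: 4.208.240.0/23, 4.208.242.0/23


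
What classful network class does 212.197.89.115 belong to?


First octet: 212
Binary: 11010100
110xxxxx -> Class C (192-223)
Class C, default mask 255.255.255.0 (/24)


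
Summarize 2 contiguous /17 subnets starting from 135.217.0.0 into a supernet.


Original prefix: /17
Number of subnets: 2 = 2^1
New prefix = 17 - 1 = 16
Supernet: 135.217.0.0/16


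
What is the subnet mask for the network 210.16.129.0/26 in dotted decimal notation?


/26 means 26 network bits, 6 host bits
Binary: 11111111111111111111111111000000
Mask: 255.255.255.192


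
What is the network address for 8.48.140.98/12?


IP:   00001000.00110000.10001100.01100010
Mask: 11111111.11110000.00000000.00000000
AND operation:
Net:  00001000.00110000.00000000.00000000
Network: 8.48.0.0/12


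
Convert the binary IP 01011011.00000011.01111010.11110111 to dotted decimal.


01011011 = 91
00000011 = 3
01111010 = 122
11110111 = 247
IP: 91.3.122.247


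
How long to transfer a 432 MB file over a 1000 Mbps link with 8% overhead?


Effective throughput = 1000 * (1 - 8/100) = 920 Mbps
File size in Mb = 432 * 8 = 3456 Mb
Time = 3456 / 920
Time = 3.7565 seconds


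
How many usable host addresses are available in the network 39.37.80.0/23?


Host bits = 32 - 23 = 9
Total addresses = 2^9 = 512
Usable = total - 2 (network and broadcast)
Usable hosts: 510


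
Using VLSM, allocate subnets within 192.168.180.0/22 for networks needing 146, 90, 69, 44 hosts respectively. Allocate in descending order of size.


146 hosts -> /24 (254 usable): 192.168.180.0/24
90 hosts -> /25 (126 usable): 192.168.181.0/25
69 hosts -> /25 (126 usable): 192.168.181.128/25
44 hosts -> /26 (62 usable): 192.168.182.0/26
Allocation: 192.168.180.0/24 (146 hosts, 254 usable); 192.168.181.0/25 (90 hosts, 126 usable); 192.168.181.128/25 (69 hosts, 126 usable); 192.168.182.0/26 (44 hosts, 62 usable)


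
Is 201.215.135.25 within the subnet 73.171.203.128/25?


Subnet network: 73.171.203.128
Test IP AND mask: 201.215.135.0
No, 201.215.135.25 is not in 73.171.203.128/25


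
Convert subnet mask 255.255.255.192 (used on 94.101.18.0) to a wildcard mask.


Subnet mask: 255.255.255.192
Wildcard = 255.255.255.255 - subnet mask
255 - 255 = 0
255 - 255 = 0
255 - 255 = 0
255 - 192 = 63
Wildcard: 0.0.0.63


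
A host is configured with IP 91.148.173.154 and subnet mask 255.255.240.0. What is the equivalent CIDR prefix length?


Binary: 11111111.11111111.11110000.00000000
Count leading 1s
Prefix: /20


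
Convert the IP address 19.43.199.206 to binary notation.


19 = 00010011
43 = 00101011
199 = 11000111
206 = 11001110
Binary: 00010011.00101011.11000111.11001110


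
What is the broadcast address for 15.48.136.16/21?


Network: 15.48.136.0/21
Host bits = 11
Set all host bits to 1:
Broadcast: 15.48.143.255


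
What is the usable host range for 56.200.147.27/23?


Network: 56.200.146.0
Broadcast: 56.200.147.255
First usable = network + 1
Last usable = broadcast - 1
Range: 56.200.146.1 to 56.200.147.254


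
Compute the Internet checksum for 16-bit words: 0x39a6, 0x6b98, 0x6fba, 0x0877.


Sum all words (with carry folding):
+ 0x39a6 = 0x39a6
+ 0x6b98 = 0xa53e
+ 0x6fba = 0x14f9
+ 0x0877 = 0x1d70
One's complement: ~0x1d70
Checksum = 0xe28f


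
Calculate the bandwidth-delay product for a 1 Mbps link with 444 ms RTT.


BDP = bandwidth * RTT
= 1 Mbps * 444 ms
= 1 * 1e6 * 444 / 1000 bits
= 444000 bits
= 55500 bytes
= 54.1992 KB
BDP = 444000 bits (55500 bytes)


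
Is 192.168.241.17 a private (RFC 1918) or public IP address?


RFC 1918 private ranges:
  10.0.0.0/8 (10.0.0.0 - 10.255.255.255)
  172.16.0.0/12 (172.16.0.0 - 172.31.255.255)
  192.168.0.0/16 (192.168.0.0 - 192.168.255.255)
Private (in 192.168.0.0/16)


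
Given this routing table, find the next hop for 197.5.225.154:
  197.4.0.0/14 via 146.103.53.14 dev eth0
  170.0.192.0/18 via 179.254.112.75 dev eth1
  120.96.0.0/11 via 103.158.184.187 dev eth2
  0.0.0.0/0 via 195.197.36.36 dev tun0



Longest prefix match for 197.5.225.154:
  /14 197.4.0.0: MATCH
  /18 170.0.192.0: no
  /11 120.96.0.0: no
  /0 0.0.0.0: MATCH
Selected: next-hop 146.103.53.14 via eth0 (matched /14)


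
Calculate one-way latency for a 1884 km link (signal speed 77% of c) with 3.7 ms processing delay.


Speed = 0.77 * 3e5 km/s = 231000 km/s
Propagation delay = 1884 / 231000 = 0.0082 s = 8.1558 ms
Processing delay = 3.7 ms
Total one-way latency = 11.8558 ms


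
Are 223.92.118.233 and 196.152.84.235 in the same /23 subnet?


Mask: 255.255.254.0
223.92.118.233 AND mask = 223.92.118.0
196.152.84.235 AND mask = 196.152.84.0
No, different subnets (223.92.118.0 vs 196.152.84.0)


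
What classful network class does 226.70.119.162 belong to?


First octet: 226
Binary: 11100010
1110xxxx -> Class D (224-239)
Class D (multicast), default mask N/A


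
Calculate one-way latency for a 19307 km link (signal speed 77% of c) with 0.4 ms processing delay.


Speed = 0.77 * 3e5 km/s = 231000 km/s
Propagation delay = 19307 / 231000 = 0.0836 s = 83.5801 ms
Processing delay = 0.4 ms
Total one-way latency = 83.9801 ms


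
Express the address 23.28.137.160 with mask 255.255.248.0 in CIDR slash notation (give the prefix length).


Binary: 11111111.11111111.11111000.00000000
Count leading 1s
Prefix: /21


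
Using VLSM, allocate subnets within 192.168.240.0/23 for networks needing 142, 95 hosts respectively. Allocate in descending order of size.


142 hosts -> /24 (254 usable): 192.168.240.0/24
95 hosts -> /25 (126 usable): 192.168.241.0/25
Allocation: 192.168.240.0/24 (142 hosts, 254 usable); 192.168.241.0/25 (95 hosts, 126 usable)


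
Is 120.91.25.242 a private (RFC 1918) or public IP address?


RFC 1918 private ranges:
  10.0.0.0/8 (10.0.0.0 - 10.255.255.255)
  172.16.0.0/12 (172.16.0.0 - 172.31.255.255)
  192.168.0.0/16 (192.168.0.0 - 192.168.255.255)
Public (not in any RFC 1918 range)


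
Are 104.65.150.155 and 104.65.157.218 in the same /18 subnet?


Mask: 255.255.192.0
104.65.150.155 AND mask = 104.65.128.0
104.65.157.218 AND mask = 104.65.128.0
Yes, same subnet (104.65.128.0)


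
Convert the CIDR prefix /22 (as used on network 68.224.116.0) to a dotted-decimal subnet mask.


/22 means 22 network bits, 10 host bits
Binary: 11111111111111111111110000000000
Mask: 255.255.252.0


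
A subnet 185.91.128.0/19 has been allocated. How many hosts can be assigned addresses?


Host bits = 32 - 19 = 13
Total addresses = 2^13 = 8192
Usable = total - 2 (network and broadcast)
Usable hosts: 8190


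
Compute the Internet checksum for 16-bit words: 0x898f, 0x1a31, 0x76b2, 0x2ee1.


Sum all words (with carry folding):
+ 0x898f = 0x898f
+ 0x1a31 = 0xa3c0
+ 0x76b2 = 0x1a73
+ 0x2ee1 = 0x4954
One's complement: ~0x4954
Checksum = 0xb6ab


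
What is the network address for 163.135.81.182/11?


IP:   10100011.10000111.01010001.10110110
Mask: 11111111.11100000.00000000.00000000
AND operation:
Net:  10100011.10000000.00000000.00000000
Network: 163.128.0.0/11


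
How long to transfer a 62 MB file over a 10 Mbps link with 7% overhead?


Effective throughput = 10 * (1 - 7/100) = 9.3 Mbps
File size in Mb = 62 * 8 = 496 Mb
Time = 496 / 9.3
Time = 53.3333 seconds


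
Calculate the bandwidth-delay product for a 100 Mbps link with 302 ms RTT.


BDP = bandwidth * RTT
= 100 Mbps * 302 ms
= 100 * 1e6 * 302 / 1000 bits
= 30200000 bits
= 3775000 bytes
= 3686.5234 KB
BDP = 30200000 bits (3775000 bytes)


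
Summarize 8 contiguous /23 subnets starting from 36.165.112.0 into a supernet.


Original prefix: /23
Number of subnets: 8 = 2^3
New prefix = 23 - 3 = 20
Supernet: 36.165.112.0/20


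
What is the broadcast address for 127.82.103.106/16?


Network: 127.82.0.0/16
Host bits = 16
Set all host bits to 1:
Broadcast: 127.82.255.255


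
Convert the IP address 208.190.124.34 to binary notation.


208 = 11010000
190 = 10111110
124 = 01111100
34 = 00100010
Binary: 11010000.10111110.01111100.00100010


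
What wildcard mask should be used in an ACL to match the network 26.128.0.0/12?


Subnet mask: 255.240.0.0
Wildcard = 255.255.255.255 - subnet mask
255 - 255 = 0
255 - 240 = 15
255 - 0 = 255
255 - 0 = 255
Wildcard: 0.15.255.255


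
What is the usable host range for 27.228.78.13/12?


Network: 27.224.0.0
Broadcast: 27.239.255.255
First usable = network + 1
Last usable = broadcast - 1
Range: 27.224.0.1 to 27.239.255.254


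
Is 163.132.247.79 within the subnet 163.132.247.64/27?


Subnet network: 163.132.247.64
Test IP AND mask: 163.132.247.64
Yes, 163.132.247.79 is in 163.132.247.64/27


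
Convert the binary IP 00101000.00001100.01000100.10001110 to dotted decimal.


00101000 = 40
00001100 = 12
01000100 = 68
10001110 = 142
IP: 40.12.68.142


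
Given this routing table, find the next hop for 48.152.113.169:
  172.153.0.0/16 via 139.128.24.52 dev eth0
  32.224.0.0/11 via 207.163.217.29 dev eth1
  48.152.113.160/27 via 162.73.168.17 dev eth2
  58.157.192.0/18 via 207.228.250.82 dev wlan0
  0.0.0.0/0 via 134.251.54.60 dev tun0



Longest prefix match for 48.152.113.169:
  /16 172.153.0.0: no
  /11 32.224.0.0: no
  /27 48.152.113.160: MATCH
  /18 58.157.192.0: no
  /0 0.0.0.0: MATCH
Selected: next-hop 162.73.168.17 via eth2 (matched /27)


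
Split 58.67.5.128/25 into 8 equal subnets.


New prefix = 25 + 3 = 28
Each subnet has 16 addresses
  58.67.5.128/28
  58.67.5.144/28
  58.67.5.160/28
  58.67.5.176/28
  58.67.5.192/28
  58.67.5.208/28
  58.67.5.224/28
  58.67.5.240/28
Subnets: 58.67.5.128/28, 58.67.5.144/28, 58.67.5.160/28, 58.67.5.176/28, 58.67.5.192/28, 58.67.5.208/28, 58.67.5.224/28, 58.67.5.240/28


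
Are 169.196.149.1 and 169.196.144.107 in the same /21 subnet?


Mask: 255.255.248.0
169.196.149.1 AND mask = 169.196.144.0
169.196.144.107 AND mask = 169.196.144.0
Yes, same subnet (169.196.144.0)


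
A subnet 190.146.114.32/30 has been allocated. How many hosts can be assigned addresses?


Host bits = 32 - 30 = 2
Total addresses = 2^2 = 4
Usable = total - 2 (network and broadcast)
Usable hosts: 2


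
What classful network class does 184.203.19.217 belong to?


First octet: 184
Binary: 10111000
10xxxxxx -> Class B (128-191)
Class B, default mask 255.255.0.0 (/16)


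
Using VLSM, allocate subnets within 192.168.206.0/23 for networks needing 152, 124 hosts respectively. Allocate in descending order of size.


152 hosts -> /24 (254 usable): 192.168.206.0/24
124 hosts -> /25 (126 usable): 192.168.207.0/25
Allocation: 192.168.206.0/24 (152 hosts, 254 usable); 192.168.207.0/25 (124 hosts, 126 usable)


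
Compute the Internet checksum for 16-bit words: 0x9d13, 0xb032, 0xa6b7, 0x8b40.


Sum all words (with carry folding):
+ 0x9d13 = 0x9d13
+ 0xb032 = 0x4d46
+ 0xa6b7 = 0xf3fd
+ 0x8b40 = 0x7f3e
One's complement: ~0x7f3e
Checksum = 0x80c1


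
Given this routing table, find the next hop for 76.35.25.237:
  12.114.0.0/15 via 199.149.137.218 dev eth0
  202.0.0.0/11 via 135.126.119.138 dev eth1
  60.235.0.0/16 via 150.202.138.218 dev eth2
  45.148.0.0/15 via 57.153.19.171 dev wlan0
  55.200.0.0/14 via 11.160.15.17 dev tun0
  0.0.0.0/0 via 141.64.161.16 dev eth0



Longest prefix match for 76.35.25.237:
  /15 12.114.0.0: no
  /11 202.0.0.0: no
  /16 60.235.0.0: no
  /15 45.148.0.0: no
  /14 55.200.0.0: no
  /0 0.0.0.0: MATCH
Selected: next-hop 141.64.161.16 via eth0 (matched /0)


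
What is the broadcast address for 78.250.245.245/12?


Network: 78.240.0.0/12
Host bits = 20
Set all host bits to 1:
Broadcast: 78.255.255.255


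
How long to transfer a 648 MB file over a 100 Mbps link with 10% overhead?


Effective throughput = 100 * (1 - 10/100) = 90 Mbps
File size in Mb = 648 * 8 = 5184 Mb
Time = 5184 / 90
Time = 57.6 seconds


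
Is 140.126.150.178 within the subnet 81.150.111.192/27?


Subnet network: 81.150.111.192
Test IP AND mask: 140.126.150.160
No, 140.126.150.178 is not in 81.150.111.192/27


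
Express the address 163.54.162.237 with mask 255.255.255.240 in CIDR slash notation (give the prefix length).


Binary: 11111111.11111111.11111111.11110000
Count leading 1s
Prefix: /28


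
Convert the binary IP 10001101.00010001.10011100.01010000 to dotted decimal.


10001101 = 141
00010001 = 17
10011100 = 156
01010000 = 80
IP: 141.17.156.80


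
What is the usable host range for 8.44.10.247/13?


Network: 8.40.0.0
Broadcast: 8.47.255.255
First usable = network + 1
Last usable = broadcast - 1
Range: 8.40.0.1 to 8.47.255.254


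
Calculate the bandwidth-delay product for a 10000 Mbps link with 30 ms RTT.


BDP = bandwidth * RTT
= 10000 Mbps * 30 ms
= 10000 * 1e6 * 30 / 1000 bits
= 300000000 bits
= 37500000 bytes
= 36621.0938 KB
BDP = 300000000 bits (37500000 bytes)


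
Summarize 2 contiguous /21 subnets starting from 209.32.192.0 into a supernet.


Original prefix: /21
Number of subnets: 2 = 2^1
New prefix = 21 - 1 = 20
Supernet: 209.32.192.0/20


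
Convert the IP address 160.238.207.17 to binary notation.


160 = 10100000
238 = 11101110
207 = 11001111
17 = 00010001
Binary: 10100000.11101110.11001111.00010001


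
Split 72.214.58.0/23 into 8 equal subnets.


New prefix = 23 + 3 = 26
Each subnet has 64 addresses
  72.214.58.0/26
  72.214.58.64/26
  72.214.58.128/26
  72.214.58.192/26
  72.214.59.0/26
  72.214.59.64/26
  72.214.59.128/26
  72.214.59.192/26
Subnets: 72.214.58.0/26, 72.214.58.64/26, 72.214.58.128/26, 72.214.58.192/26, 72.214.59.0/26, 72.214.59.64/26, 72.214.59.128/26, 72.214.59.192/26


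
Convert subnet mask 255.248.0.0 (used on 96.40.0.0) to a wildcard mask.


Subnet mask: 255.248.0.0
Wildcard = 255.255.255.255 - subnet mask
255 - 255 = 0
255 - 248 = 7
255 - 0 = 255
255 - 0 = 255
Wildcard: 0.7.255.255


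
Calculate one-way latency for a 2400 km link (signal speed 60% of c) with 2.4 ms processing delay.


Speed = 0.6 * 3e5 km/s = 180000 km/s
Propagation delay = 2400 / 180000 = 0.0133 s = 13.3333 ms
Processing delay = 2.4 ms
Total one-way latency = 15.7333 ms


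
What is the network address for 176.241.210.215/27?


IP:   10110000.11110001.11010010.11010111
Mask: 11111111.11111111.11111111.11100000
AND operation:
Net:  10110000.11110001.11010010.11000000
Network: 176.241.210.192/27


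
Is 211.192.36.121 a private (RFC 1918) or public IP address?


RFC 1918 private ranges:
  10.0.0.0/8 (10.0.0.0 - 10.255.255.255)
  172.16.0.0/12 (172.16.0.0 - 172.31.255.255)
  192.168.0.0/16 (192.168.0.0 - 192.168.255.255)
Public (not in any RFC 1918 range)


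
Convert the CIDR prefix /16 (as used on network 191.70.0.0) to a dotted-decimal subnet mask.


/16 means 16 network bits, 16 host bits
Binary: 11111111111111110000000000000000
Mask: 255.255.0.0


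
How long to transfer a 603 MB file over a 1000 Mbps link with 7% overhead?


Effective throughput = 1000 * (1 - 7/100) = 930.0 Mbps
File size in Mb = 603 * 8 = 4824 Mb
Time = 4824 / 930.0
Time = 5.1871 seconds
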